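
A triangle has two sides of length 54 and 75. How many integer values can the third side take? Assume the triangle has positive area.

The triangle inequality gives |54 − 75| < c < 54 + 75, i.e. 21 < c < 129.
So c can be any integer from 22 to 128: 107 values.

107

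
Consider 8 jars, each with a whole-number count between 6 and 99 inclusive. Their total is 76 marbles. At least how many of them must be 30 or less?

Each value above 30 is at least 31, contributing at least 31 − 6 = 25 above the floor 6.
The sum exceeds the floor total 48 by 28, so at most ⌊28/25⌋ = 1 exceed 30, and at least 7 are ≤ 30.
Exactly 7 works: 7 values at 6 and 1 at 31 total 73; raise one of the low values by 3 (still ≤ 30) to hit 76.

7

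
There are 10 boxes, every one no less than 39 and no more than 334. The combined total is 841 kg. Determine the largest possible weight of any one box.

334

To make one box as large as possible, make the other 9 as small as possible.
The other 9 contribute at least 9 × 39 = 351, leaving at most 841 − 351 = 490.
But each box is capped at 334, so the maximum is 334.
Achievable: one at 334 and the other 9 totalling 507, which fits since 9 × 39 ≤ 507 ≤ 9 × 334.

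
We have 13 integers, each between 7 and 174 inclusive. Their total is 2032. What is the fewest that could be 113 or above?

10

Suppose at most 13 − j of them reach 113; then j values are ≤ 112 and the rest ≤ 174.
The total is then ≤ 112·j + 174·(13 − j) = 2262 − 62j. For this to be ≥ 2032 we need j ≤ 3, so at least 13 − 3 = 10 must reach 113.
Exactly 10 works: 10 values at 174 and 3 at 112 total 2076; lower one of the high values by 44 (still ≥ 113) to hit 2032.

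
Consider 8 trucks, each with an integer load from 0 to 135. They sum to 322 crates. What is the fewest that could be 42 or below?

If only k of them are at most 42, the other 8 − k are at least 43, so the total is at least (8 − k)·43 + k·0.
This is ≤ 322, so (8 − k)·43 + 0k ≤ 322, which gives k ≥ 1.
Exactly 1 works: 1 value at 0 and 7 at 43 total 301; raise one of the low values by 21 (still ≤ 42) to hit 322.

1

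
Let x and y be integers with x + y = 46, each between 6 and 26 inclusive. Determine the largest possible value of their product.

For a fixed sum, the product xy is largest when x and y are as close as possible.
Taking x = 23 and y = 23 (both in [6, 26]) gives xy = 529.

529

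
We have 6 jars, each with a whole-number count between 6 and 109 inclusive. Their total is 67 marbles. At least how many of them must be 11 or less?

1

Each value above 11 is at least 12, contributing at least 12 − 6 = 6 above the floor 6.
The sum exceeds the floor total 36 by 31, so at most ⌊31/6⌋ = 5 exceed 11, and at least 1 are ≤ 11.
Exactly 1 works: 1 value at 6 and 5 at 12 total 66; raise one of the low values by 1 (still ≤ 11) to hit 67.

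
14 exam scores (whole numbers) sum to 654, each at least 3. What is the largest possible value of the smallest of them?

The average is 654/14 < 47, so some value is ≤ 46.
Achievable: 4 of them at 46 and 10 at 47 total 654.

46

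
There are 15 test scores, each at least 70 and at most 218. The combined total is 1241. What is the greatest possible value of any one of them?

Maximizing one value means minimizing the remaining 14.
The other 14 contribute at least 14 × 70 = 980, leaving at most 1241 − 980 = 261.
But each score is capped at 218, so the maximum is 218.
Achievable: one at 218 and the other 14 totalling 1023, which fits since 14 × 70 ≤ 1023 ≤ 14 × 218.

218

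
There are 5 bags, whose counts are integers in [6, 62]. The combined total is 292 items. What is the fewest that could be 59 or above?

Each value short of 59 is at most 58, costing at least 62 − 58 = 4 against the maximum total of 310.
We can afford to lose at most 310 − 292 = 18, so at most ⌊18/4⌋ = 4 fall short, and at least 1 are ≥ 59.
Exactly 1 works: 1 value at 62 and 4 at 58 total 294; lower one of the high values by 2 (still ≥ 59) to hit 292.

1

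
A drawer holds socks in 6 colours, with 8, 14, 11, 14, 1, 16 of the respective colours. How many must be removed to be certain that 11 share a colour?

In the worst case you take as many as possible of each colour without reaching 11: 8 + 10 + 10 + 10 + 1 + 10 = 49.
The next one must give 11 of some colour, so 49 + 1 = 50.

50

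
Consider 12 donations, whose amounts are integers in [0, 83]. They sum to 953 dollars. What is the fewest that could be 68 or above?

Each value short of 68 is at most 67, costing at least 83 − 67 = 16 against the maximum total of 996.
We can afford to lose at most 996 − 953 = 43, so at most ⌊43/16⌋ = 2 fall short, and at least 10 are ≥ 68.
Exactly 10 works: 10 values at 83 and 2 at 67 total 964; lower one of the high values by 11 (still ≥ 68) to hit 953.

10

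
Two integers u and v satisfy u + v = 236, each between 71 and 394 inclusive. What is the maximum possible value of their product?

For a fixed sum, the product uv is largest when u and v are as close as possible.
Taking u = 118 and v = 118 (both in [71, 394]) gives uv = 13924.

13924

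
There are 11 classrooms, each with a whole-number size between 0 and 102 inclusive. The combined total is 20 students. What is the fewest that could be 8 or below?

9

If only k of them are at most 8, the other 11 − k are at least 9, so the total is at least (11 − k)·9 + k·0.
This is ≤ 20, so (11 − k)·9 + 0k ≤ 20, which gives k ≥ 9.
Exactly 9 works: 9 values at 0 and 2 at 9 total 18; raise one of the low values by 2 (still ≤ 8) to hit 20.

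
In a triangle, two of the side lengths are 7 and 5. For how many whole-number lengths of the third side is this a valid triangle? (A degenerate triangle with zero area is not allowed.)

The triangle inequality gives |7 − 5| < c < 7 + 5, i.e. 2 < c < 12.
So c can be any integer from 3 to 11: 9 values.

9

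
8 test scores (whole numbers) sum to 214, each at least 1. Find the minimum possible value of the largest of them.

27

The 8 values sum to 214, so their maximum is at least ⌈214/8⌉ = 27.
Achievable: 6 of them at 27 and 2 at 26 total 214.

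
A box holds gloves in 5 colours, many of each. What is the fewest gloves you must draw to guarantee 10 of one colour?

46

You could draw 9 of every colour without reaching 10 of any — 45 in all.
One more forces 10 of some colour, so 45 + 1 = 46.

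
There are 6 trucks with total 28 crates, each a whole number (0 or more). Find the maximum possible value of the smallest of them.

4

If every one of the 6 were at least 5, the total would be at least 6 × 5 = 30 > 28.
Taking 2 copies of 4 and 4 copies of 5 gives exactly 28, so 4 is attained.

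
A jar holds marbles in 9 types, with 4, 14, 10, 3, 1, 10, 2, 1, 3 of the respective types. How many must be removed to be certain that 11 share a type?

45

In the worst case you take as many as possible of each type without reaching 11: 4 + 10 + 10 + 3 + 1 + 10 + 2 + 1 + 3 = 44.
The next one must give 11 of some type, so 44 + 1 = 45.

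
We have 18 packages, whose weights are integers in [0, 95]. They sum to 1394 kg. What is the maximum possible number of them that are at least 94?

14

With k values at 94 or above and the rest at least 0, the sum is at least 0 + 94k.
Since the sum is 1394, we need 94k ≤ 1394, i.e. k ≤ 14.
k = 14 is achieved by 14 values at 94 and 4 at 0, total 1316; add 78 to one value (staying below 94) to reach 1394.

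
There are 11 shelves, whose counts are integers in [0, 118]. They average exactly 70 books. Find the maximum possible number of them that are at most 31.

The total is 11 × 70 = 770.
Each value at 31 or below falls at least 118 − 31 = 87 short of the ceiling 118.
The ceiling total is 11 × 118 = 1298, and we need 770, so at most ⌊(1298 − 770)/87⌋ = 6 can be that low.
k = 6 is achieved by 6 values at 31 and 5 at 118, total 776; lower one of the 118's by 6 (still > 31) to reach 770.

6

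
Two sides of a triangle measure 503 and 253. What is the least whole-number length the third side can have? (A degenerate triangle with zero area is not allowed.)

The third side must exceed |503 − 253| = 250.
The smallest integer above 250 is 251.

251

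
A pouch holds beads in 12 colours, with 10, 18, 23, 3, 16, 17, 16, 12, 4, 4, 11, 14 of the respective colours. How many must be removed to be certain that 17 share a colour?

139

In the worst case you take as many as possible of each colour without reaching 17: 10 + 16 + 16 + 3 + 16 + 16 + 16 + 12 + 4 + 4 + 11 + 14 = 138.
The next one must give 17 of some colour, so 138 + 1 = 139.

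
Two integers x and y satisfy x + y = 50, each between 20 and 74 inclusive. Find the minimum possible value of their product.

For a fixed sum, xy is smallest when x and y are as far apart as possible.
At the endpoint x = 20, y = 50 − 20 = 30, so xy = 20 × 30 = 600.

600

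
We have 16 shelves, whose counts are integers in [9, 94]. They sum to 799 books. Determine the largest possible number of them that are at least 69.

10

If k of the values are ≥ 69, the total is ≥ 69k + 9(16 − k).
Setting 69k + 9(16 − k) ≤ 799 gives 60k ≤ 655, so k ≤ 10.
k = 10 is achieved by 10 values at 69 and 6 at 9, total 744; add 55 to one value (staying below 69) to reach 799.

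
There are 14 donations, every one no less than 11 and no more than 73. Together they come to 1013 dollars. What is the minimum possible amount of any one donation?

64

Minimizing one value means maximizing the remaining 13.
The other 13 contribute at most 13 × 73 = 949, leaving at least 1013 − 949 = 64.
Since 64 ≥ 11, this is achievable: one at 64 and 13 at 73.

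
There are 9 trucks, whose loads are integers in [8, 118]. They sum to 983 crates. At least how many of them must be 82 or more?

7

If only k of them are at least 82, the other 9 − k are at most 81, so the total is at most k·118 + (9 − k)·81.
This must reach 983, so k·118 + (9 − k)·81 ≥ 983, giving k ≥ 7.
Exactly 7 works: 7 values at 118 and 2 at 81 total 988; lower one of the high values by 5 (still ≥ 82) to hit 983.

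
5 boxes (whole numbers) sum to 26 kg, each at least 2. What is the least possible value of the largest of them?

6

The 5 values sum to 26, so their maximum is at least ⌈26/5⌉ = 6.
Taking 4 copies of 5 and 1 copy of 6 gives exactly 26, so 6 is attained.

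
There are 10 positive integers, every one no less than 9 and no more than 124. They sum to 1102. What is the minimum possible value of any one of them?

To make one integer as small as possible, make the other 9 as large as possible.
The other 9 can take up 9 × 124 = 1116 ≥ 1102 − 9, so one integer can sit at its floor of 9.
Achievable: one at 9 and the other 9 totalling 1093, which fits since 9 × 9 ≤ 1093 ≤ 9 × 124.

9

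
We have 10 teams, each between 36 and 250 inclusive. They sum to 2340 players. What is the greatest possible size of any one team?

Maximizing one value means minimizing the remaining 9.
The other 9 contribute at least 9 × 36 = 324, leaving at most 2340 − 324 = 2016.
But each team is capped at 250, so the maximum is 250.
Achievable: one at 250 and the other 9 totalling 2090, which fits since 9 × 36 ≤ 2090 ≤ 9 × 250.

250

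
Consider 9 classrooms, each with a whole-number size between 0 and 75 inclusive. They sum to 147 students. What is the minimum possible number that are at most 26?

4

Let j be the number exceeding 26. Then the total is ≥ 27·j + 0·(9 − j) = 0 + 27j.
So 27j ≤ 147 and j ≤ 5; hence at least 9 − 5 = 4 are ≤ 26.
Exactly 4 works: 4 values at 0 and 5 at 27 total 135; raise one of the low values by 12 (still ≤ 26) to hit 147.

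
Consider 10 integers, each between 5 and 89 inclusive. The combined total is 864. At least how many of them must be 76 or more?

9

Suppose at most 10 − j of them reach 76; then j values are ≤ 75 and the rest ≤ 89.
The total is then ≤ 75·j + 89·(10 − j) = 890 − 14j. For this to be ≥ 864 we need j ≤ 1, so at least 10 − 1 = 9 must reach 76.
Exactly 9 works: 9 values at 89 and 1 at 75 total 876; lower one of the high values by 12 (still ≥ 76) to hit 864.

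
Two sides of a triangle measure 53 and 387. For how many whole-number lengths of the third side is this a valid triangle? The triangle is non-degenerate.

The triangle inequality gives |53 − 387| < c < 53 + 387, i.e. 334 < c < 440.
So c can be any integer from 335 to 439: 105 values.

105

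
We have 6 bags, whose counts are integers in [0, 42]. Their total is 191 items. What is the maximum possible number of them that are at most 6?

1

Each value at 6 or below falls at least 42 − 6 = 36 short of the ceiling 42.
The ceiling total is 6 × 42 = 252, and we need 191, so at most ⌊(252 − 191)/36⌋ = 1 can be that low.
k = 1 is achieved by 1 value at 6 and 5 at 42, total 216; lower one of the 42's by 25 (still > 6) to reach 191.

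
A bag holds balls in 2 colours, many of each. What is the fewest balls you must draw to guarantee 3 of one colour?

You could draw 2 of every colour without reaching 3 of any — 4 in all.
One more forces 3 of some colour, so 4 + 1 = 5.

5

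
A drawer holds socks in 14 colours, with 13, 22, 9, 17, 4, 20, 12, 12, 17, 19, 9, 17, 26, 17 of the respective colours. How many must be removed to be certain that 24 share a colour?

212

In the worst case you take as many as possible of each colour without reaching 24: 13 + 22 + 9 + 17 + 4 + 20 + 12 + 12 + 17 + 19 + 9 + 17 + 23 + 17 = 211.
The next one must give 24 of some colour, so 211 + 1 = 212.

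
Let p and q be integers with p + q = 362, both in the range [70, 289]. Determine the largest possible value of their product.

32761

With p + q fixed, pq peaks when the two are closest together.
Taking p = 181 and q = 181 (both in [70, 289]) gives pq = 32761.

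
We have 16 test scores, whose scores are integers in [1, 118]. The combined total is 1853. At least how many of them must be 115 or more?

If only k of them are at least 115, the other 16 − k are at most 114, so the total is at most k·118 + (16 − k)·114.
This must reach 1853, so k·118 + (16 − k)·114 ≥ 1853, giving k ≥ 8.
Exactly 8 works: 8 values at 118 and 8 at 114 total 1856; lower one of the high values by 3 (still ≥ 115) to hit 1853.

8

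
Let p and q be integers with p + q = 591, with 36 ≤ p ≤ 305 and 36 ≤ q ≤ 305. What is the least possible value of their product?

87230

pq = p(591 − p) is concave in p, so over [286, 305] it is minimized at an endpoint.
At the endpoint p = 286, q = 591 − 286 = 305, so pq = 286 × 305 = 87230.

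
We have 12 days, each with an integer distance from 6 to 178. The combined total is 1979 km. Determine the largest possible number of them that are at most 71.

Each value at 71 or below falls at least 178 − 71 = 107 short of the ceiling 178.
The ceiling total is 12 × 178 = 2136, and we need 1979, so at most ⌊(2136 − 1979)/107⌋ = 1 can be that low.
k = 1 is achieved by 1 value at 71 and 11 at 178, total 2029; lower one of the 178's by 50 (still > 71) to reach 1979.

1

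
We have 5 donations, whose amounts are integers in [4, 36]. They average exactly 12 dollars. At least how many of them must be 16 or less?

2

The total is 5 × 12 = 60.
Let j be the number exceeding 16. Then the total is ≥ 17·j + 4·(5 − j) = 20 + 13j.
So 13j ≤ 40 and j ≤ 3; hence at least 5 − 3 = 2 are ≤ 16.
Exactly 2 works: 2 values at 4 and 3 at 17 total 59; raise one of the low values by 1 (still ≤ 16) to hit 60.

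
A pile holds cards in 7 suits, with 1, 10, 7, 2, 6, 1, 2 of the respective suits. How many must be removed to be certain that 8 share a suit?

In the worst case you take as many as possible of each suit without reaching 8: 1 + 7 + 7 + 2 + 6 + 1 + 2 = 26.
The next one must give 8 of some suit, so 26 + 1 = 27.

27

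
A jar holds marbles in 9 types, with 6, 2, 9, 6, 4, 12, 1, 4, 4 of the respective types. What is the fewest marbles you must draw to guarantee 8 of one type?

42

In the worst case you take as many as possible of each type without reaching 8: 6 + 2 + 7 + 6 + 4 + 7 + 1 + 4 + 4 = 41.
The next one must give 8 of some type, so 41 + 1 = 42.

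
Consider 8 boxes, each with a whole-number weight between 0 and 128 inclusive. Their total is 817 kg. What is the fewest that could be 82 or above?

4

Suppose at most 8 − j of them reach 82; then j values are ≤ 81 and the rest ≤ 128.
The total is then ≤ 81·j + 128·(8 − j) = 1024 − 47j. For this to be ≥ 817 we need j ≤ 4, so at least 8 − 4 = 4 must reach 82.
Exactly 4 works: 4 values at 128 and 4 at 81 total 836; lower one of the high values by 19 (still ≥ 82) to hit 817.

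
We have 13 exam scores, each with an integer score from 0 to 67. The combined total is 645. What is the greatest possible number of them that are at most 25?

Each value at 25 or below falls at least 67 − 25 = 42 short of the ceiling 67.
The ceiling total is 13 × 67 = 871, and we need 645, so at most ⌊(871 − 645)/42⌋ = 5 can be that low.
k = 5 is achieved by 5 values at 25 and 8 at 67, total 661; lower one of the 67's by 16 (still > 25) to reach 645.

5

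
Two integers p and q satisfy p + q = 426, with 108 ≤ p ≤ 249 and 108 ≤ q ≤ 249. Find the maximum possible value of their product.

For a fixed sum, the product pq is largest when p and q are as close as possible.
Taking p = 213 and q = 213 (both in [108, 249]) gives pq = 45369.

45369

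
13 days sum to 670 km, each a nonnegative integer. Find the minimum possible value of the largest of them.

52

Some value must be at least ⌈670/13⌉ = 52, since 13 × 51 = 663 < 670.
Taking 6 copies of 51 and 7 copies of 52 gives exactly 670, so 52 is attained.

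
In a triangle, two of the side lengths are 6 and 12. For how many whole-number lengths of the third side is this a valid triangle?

The triangle inequality gives |6 − 12| < c < 6 + 12, i.e. 6 < c < 18.
So c can be any integer from 7 to 17: 11 values.

11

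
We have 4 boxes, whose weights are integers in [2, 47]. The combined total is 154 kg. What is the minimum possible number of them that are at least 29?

3

Suppose at most 4 − j of them reach 29; then j values are ≤ 28 and the rest ≤ 47.
The total is then ≤ 28·j + 47·(4 − j) = 188 − 19j. For this to be ≥ 154 we need j ≤ 1, so at least 4 − 1 = 3 must reach 29.
Exactly 3 works: 3 values at 47 and 1 at 28 total 169; lower one of the high values by 15 (still ≥ 29) to hit 154.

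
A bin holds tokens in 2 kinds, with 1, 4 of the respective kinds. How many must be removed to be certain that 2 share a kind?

3

In the worst case you take as many as possible of each kind without reaching 2: 1 + 1 = 2.
The next one must give 2 of some kind, so 2 + 1 = 3.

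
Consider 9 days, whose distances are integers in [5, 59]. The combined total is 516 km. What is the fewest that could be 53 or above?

7

If only k of them are at least 53, the other 9 − k are at most 52, so the total is at most k·59 + (9 − k)·52.
This must reach 516, so k·59 + (9 − k)·52 ≥ 516, giving k ≥ 7.
Exactly 7 works: 7 values at 59 and 2 at 52 total 517; lower one of the high values by 1 (still ≥ 53) to hit 516.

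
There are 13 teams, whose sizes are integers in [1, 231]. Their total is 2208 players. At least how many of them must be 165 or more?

Each value short of 165 is at most 164, costing at least 231 − 164 = 67 against the maximum total of 3003.
We can afford to lose at most 3003 − 2208 = 795, so at most ⌊795/67⌋ = 11 fall short, and at least 2 are ≥ 165.
Exactly 2 works: 2 values at 231 and 11 at 164 total 2266; lower one of the high values by 58 (still ≥ 165) to hit 2208.

2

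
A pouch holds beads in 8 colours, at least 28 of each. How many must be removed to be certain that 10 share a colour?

73

In the worst case you draw 9 of each of the 8 colours: 8 × 9 = 72.
One more forces 10 of some colour, so 72 + 1 = 73.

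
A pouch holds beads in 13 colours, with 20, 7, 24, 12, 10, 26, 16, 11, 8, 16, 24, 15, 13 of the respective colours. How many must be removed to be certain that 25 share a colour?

201

In the worst case you take as many as possible of each colour without reaching 25: 20 + 7 + 24 + 12 + 10 + 24 + 16 + 11 + 8 + 16 + 24 + 15 + 13 = 200.
The next one must give 25 of some colour, so 200 + 1 = 201.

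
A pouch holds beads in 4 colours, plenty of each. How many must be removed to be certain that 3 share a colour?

9

You could draw 2 of every colour without reaching 3 of any — 8 in all.
One more forces 3 of some colour, so 8 + 1 = 9.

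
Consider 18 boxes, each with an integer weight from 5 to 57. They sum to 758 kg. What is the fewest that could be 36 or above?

Suppose at most 18 − j of them reach 36; then j values are ≤ 35 and the rest ≤ 57.
The total is then ≤ 35·j + 57·(18 − j) = 1026 − 22j. For this to be ≥ 758 we need j ≤ 12, so at least 18 − 12 = 6 must reach 36.
Exactly 6 works: 6 values at 57 and 12 at 35 total 762; lower one of the high values by 4 (still ≥ 36) to hit 758.

6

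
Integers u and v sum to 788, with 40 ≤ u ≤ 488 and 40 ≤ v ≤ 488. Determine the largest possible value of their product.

With u + v fixed, uv peaks when the two are closest together.
Taking u = 394 and v = 394 (both in [40, 488]) gives uv = 155236.

155236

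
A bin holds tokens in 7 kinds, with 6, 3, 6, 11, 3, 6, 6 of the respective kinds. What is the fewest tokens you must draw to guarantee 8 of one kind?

In the worst case you take as many as possible of each kind without reaching 8: 6 + 3 + 6 + 7 + 3 + 6 + 6 = 37.
The next one must give 8 of some kind, so 37 + 1 = 38.

38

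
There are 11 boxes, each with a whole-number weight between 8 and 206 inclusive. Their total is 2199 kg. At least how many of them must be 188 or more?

8

Suppose at most 11 − j of them reach 188; then j values are ≤ 187 and the rest ≤ 206.
The total is then ≤ 187·j + 206·(11 − j) = 2266 − 19j. For this to be ≥ 2199 we need j ≤ 3, so at least 11 − 3 = 8 must reach 188.
Exactly 8 works: 8 values at 206 and 3 at 187 total 2209; lower one of the high values by 10 (still ≥ 188) to hit 2199.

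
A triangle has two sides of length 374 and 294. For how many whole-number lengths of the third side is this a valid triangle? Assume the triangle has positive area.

The triangle inequality gives |374 − 294| < c < 374 + 294, i.e. 80 < c < 668.
So c can be any integer from 81 to 667: 587 values.

587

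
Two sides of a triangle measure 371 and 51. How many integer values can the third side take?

101

The triangle inequality gives |371 − 51| < c < 371 + 51, i.e. 320 < c < 422.
So c can be any integer from 321 to 421: 101 values.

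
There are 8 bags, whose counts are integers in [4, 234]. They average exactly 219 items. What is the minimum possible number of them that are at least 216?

The total is 8 × 219 = 1752.
Each value short of 216 is at most 215, costing at least 234 − 215 = 19 against the maximum total of 1872.
We can afford to lose at most 1872 − 1752 = 120, so at most ⌊120/19⌋ = 6 fall short, and at least 2 are ≥ 216.
Exactly 2 works: 2 values at 234 and 6 at 215 total 1758; lower one of the high values by 6 (still ≥ 216) to hit 1752.

2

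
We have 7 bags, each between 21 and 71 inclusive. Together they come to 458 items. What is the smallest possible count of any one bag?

To make one bag as small as possible, make the other 6 as large as possible.
The other 6 contribute at most 6 × 71 = 426, leaving at least 458 − 426 = 32.
Since 32 ≥ 21, this is achievable: one at 32 and 6 at 71.

32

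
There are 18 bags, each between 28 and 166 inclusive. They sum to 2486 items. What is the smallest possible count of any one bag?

28

Minimizing one value means maximizing the remaining 17.
The other 17 can take up 17 × 166 = 2822 ≥ 2486 − 28, so one bag can sit at its floor of 28.
Achievable: one at 28 and the other 17 totalling 2458, which fits since 17 × 28 ≤ 2458 ≤ 17 × 166.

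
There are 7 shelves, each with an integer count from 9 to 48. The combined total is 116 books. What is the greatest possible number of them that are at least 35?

2

If k of the values are ≥ 35, the total is ≥ 35k + 9(7 − k).
Setting 35k + 9(7 − k) ≤ 116 gives 26k ≤ 53, so k ≤ 2.
k = 2 is achieved by 2 values at 35 and 5 at 9, total 115; add 1 to one value (staying below 35) to reach 116.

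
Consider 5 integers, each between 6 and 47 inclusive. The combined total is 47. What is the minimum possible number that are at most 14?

Let j be the number exceeding 14. Then the total is ≥ 15·j + 6·(5 − j) = 30 + 9j.
So 9j ≤ 17 and j ≤ 1; hence at least 5 − 1 = 4 are ≤ 14.
Exactly 4 works: 4 values at 6 and 1 at 15 total 39; raise one of the low values by 8 (still ≤ 14) to hit 47.

4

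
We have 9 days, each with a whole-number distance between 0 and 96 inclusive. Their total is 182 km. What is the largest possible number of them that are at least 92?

1

Suppose k of them are at least 92. Those contribute at least 92 each and the other 9 − k at least 0 each.
So the total is at least 92k + 0(9 − k) = 0 + 92k. This must be ≤ 182, giving k ≤ 1.
k = 1 is achieved by 1 value at 92 and 8 at 0, total 92; add 90 to one value (staying below 92) to reach 182.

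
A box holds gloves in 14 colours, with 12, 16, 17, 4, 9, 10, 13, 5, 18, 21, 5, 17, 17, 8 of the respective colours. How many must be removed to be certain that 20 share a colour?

In the worst case you take as many as possible of each colour without reaching 20: 12 + 16 + 17 + 4 + 9 + 10 + 13 + 5 + 18 + 19 + 5 + 17 + 17 + 8 = 170.
The next one must give 20 of some colour, so 170 + 1 = 171.

171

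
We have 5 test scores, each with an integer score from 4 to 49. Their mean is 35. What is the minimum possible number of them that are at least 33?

1

The total is 5 × 35 = 175.
Suppose at most 5 − j of them reach 33; then j values are ≤ 32 and the rest ≤ 49.
The total is then ≤ 32·j + 49·(5 − j) = 245 − 17j. For this to be ≥ 175 we need j ≤ 4, so at least 5 − 4 = 1 must reach 33.
Exactly 1 works: 1 value at 49 and 4 at 32 total 177; lower one of the high values by 2 (still ≥ 33) to hit 175.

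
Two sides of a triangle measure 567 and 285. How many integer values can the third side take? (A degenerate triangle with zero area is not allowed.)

569

The triangle inequality gives |567 − 285| < c < 567 + 285, i.e. 282 < c < 852.
So c can be any integer from 283 to 851: 569 values.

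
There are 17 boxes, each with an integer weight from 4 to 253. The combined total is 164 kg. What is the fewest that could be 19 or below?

11

Let j be the number exceeding 19. Then the total is ≥ 20·j + 4·(17 − j) = 68 + 16j.
So 16j ≤ 96 and j ≤ 6; hence at least 17 − 6 = 11 are ≤ 19.
Exactly 11 works: 11 values at 4 and 6 at 20 total 164.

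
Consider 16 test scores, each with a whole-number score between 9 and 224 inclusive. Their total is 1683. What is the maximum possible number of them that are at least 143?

Suppose k of them are at least 143. Those contribute at least 143 each and the other 16 − k at least 9 each.
So the total is at least 143k + 9(16 − k) = 144 + 134k. This must be ≤ 1683, giving k ≤ 11.
k = 11 is achieved by 11 values at 143 and 5 at 9, total 1618; add 65 to one value (staying below 143) to reach 1683.

11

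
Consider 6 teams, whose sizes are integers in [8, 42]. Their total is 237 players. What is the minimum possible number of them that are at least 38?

Each value short of 38 is at most 37, costing at least 42 − 37 = 5 against the maximum total of 252.
We can afford to lose at most 252 − 237 = 15, so at most ⌊15/5⌋ = 3 fall short, and at least 3 are ≥ 38.
Exactly 3 works: 3 values at 42 and 3 at 37 total 237.

3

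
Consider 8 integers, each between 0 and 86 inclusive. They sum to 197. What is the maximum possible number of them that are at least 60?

With k values at 60 or above and the rest at least 0, the sum is at least 0 + 60k.
Since the sum is 197, we need 60k ≤ 197, i.e. k ≤ 3.
k = 3 is achieved by 3 values at 60 and 5 at 0, total 180; add 17 to one value (staying below 60) to reach 197.

3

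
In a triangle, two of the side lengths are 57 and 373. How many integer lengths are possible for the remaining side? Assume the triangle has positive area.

113

The triangle inequality gives |57 − 373| < c < 57 + 373, i.e. 316 < c < 430.
So c can be any integer from 317 to 429: 113 values.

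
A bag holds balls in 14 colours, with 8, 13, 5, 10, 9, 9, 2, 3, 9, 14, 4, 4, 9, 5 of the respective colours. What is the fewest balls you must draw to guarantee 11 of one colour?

In the worst case you take as many as possible of each colour without reaching 11: 8 + 10 + 5 + 10 + 9 + 9 + 2 + 3 + 9 + 10 + 4 + 4 + 9 + 5 = 97.
The next one must give 11 of some colour, so 97 + 1 = 98.

98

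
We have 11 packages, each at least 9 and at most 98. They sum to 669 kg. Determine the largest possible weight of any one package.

Maximizing one value means minimizing the remaining 10.
The other 10 contribute at least 10 × 9 = 90, leaving at most 669 − 90 = 579.
But each package is capped at 98, so the maximum is 98.
Achievable: one at 98 and the other 10 totalling 571, which fits since 10 × 9 ≤ 571 ≤ 10 × 98.

98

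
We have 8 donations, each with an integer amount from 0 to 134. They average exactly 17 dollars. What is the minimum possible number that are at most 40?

5

The total is 8 × 17 = 136.
If only k of them are at most 40, the other 8 − k are at least 41, so the total is at least (8 − k)·41 + k·0.
This is ≤ 136, so (8 − k)·41 + 0k ≤ 136, which gives k ≥ 5.
Exactly 5 works: 5 values at 0 and 3 at 41 total 123; raise one of the low values by 13 (still ≤ 40) to hit 136.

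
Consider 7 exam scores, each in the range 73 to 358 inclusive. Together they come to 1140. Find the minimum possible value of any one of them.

73

Minimizing one value means maximizing the remaining 6.
The other 6 can take up 6 × 358 = 2148 ≥ 1140 − 73, so one score can sit at its floor of 73.
Achievable: one at 73 and the other 6 totalling 1067, which fits since 6 × 73 ≤ 1067 ≤ 6 × 358.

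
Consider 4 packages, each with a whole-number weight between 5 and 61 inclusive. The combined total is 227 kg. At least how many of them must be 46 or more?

3

Suppose at most 4 − j of them reach 46; then j values are ≤ 45 and the rest ≤ 61.
The total is then ≤ 45·j + 61·(4 − j) = 244 − 16j. For this to be ≥ 227 we need j ≤ 1, so at least 4 − 1 = 3 must reach 46.
Exactly 3 works: 3 values at 61 and 1 at 45 total 228; lower one of the high values by 1 (still ≥ 46) to hit 227.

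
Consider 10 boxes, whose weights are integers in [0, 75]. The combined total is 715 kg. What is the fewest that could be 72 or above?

Suppose at most 10 − j of them reach 72; then j values are ≤ 71 and the rest ≤ 75.
The total is then ≤ 71·j + 75·(10 − j) = 750 − 4j. For this to be ≥ 715 we need j ≤ 8, so at least 10 − 8 = 2 must reach 72.
Exactly 2 works: 2 values at 75 and 8 at 71 total 718; lower one of the high values by 3 (still ≥ 72) to hit 715.

2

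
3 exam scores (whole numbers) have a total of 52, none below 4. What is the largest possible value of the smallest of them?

The 3 values sum to 52, so their minimum is at most ⌊52/3⌋ = 17.
Equality holds with 2 values of 17 and 1 value of 18.

17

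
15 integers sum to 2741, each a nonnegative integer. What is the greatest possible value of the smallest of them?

182

The average is 2741/15 < 183, so some value is ≤ 182.
Equality holds with 4 values of 182 and 11 values of 183.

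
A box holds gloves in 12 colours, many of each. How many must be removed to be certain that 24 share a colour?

277

You could draw 23 of every colour without reaching 24 of any — 276 in all.
One more forces 24 of some colour, so 276 + 1 = 277.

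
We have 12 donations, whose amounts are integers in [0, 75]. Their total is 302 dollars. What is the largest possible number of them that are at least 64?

With k values at 64 or above and the rest at least 0, the sum is at least 0 + 64k.
Since the sum is 302, we need 64k ≤ 302, i.e. k ≤ 4.
k = 4 is achieved by 4 values at 64 and 8 at 0, total 256; add 46 to one value (staying below 64) to reach 302.

4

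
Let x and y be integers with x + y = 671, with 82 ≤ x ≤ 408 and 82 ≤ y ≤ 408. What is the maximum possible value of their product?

With x + y fixed, xy peaks when the two are closest together.
Taking x = 335 and y = 336 (both in [82, 408]) gives xy = 112560.

112560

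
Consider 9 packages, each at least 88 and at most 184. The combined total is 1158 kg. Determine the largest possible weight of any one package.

Maximizing one value means minimizing the remaining 8.
The other 8 contribute at least 8 × 88 = 704, leaving at most 1158 − 704 = 454.
But each package is capped at 184, so the maximum is 184.
Achievable: one at 184 and the other 8 totalling 974, which fits since 8 × 88 ≤ 974 ≤ 8 × 184.

184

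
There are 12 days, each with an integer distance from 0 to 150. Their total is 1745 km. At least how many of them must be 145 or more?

3

Each value short of 145 is at most 144, costing at least 150 − 144 = 6 against the maximum total of 1800.
We can afford to lose at most 1800 − 1745 = 55, so at most ⌊55/6⌋ = 9 fall short, and at least 3 are ≥ 145.
Exactly 3 works: 3 values at 150 and 9 at 144 total 1746; lower one of the high values by 1 (still ≥ 145) to hit 1745.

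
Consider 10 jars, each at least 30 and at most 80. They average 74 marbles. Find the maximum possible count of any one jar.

Maximizing one value means minimizing the remaining 9.
The total is 10 × 74 = 740.
The other 9 contribute at least 9 × 30 = 270, leaving at most 740 − 270 = 470.
But each jar is capped at 80, so the maximum is 80.
Achievable: one at 80 and the other 9 totalling 660, which fits since 9 × 30 ≤ 660 ≤ 9 × 80.

80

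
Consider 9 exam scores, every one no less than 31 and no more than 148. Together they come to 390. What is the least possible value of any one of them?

Minimizing one value means maximizing the remaining 8.
The other 8 can take up 8 × 148 = 1184 ≥ 390 − 31, so one score can sit at its floor of 31.
Achievable: one at 31 and the other 8 totalling 359, which fits since 8 × 31 ≤ 359 ≤ 8 × 148.

31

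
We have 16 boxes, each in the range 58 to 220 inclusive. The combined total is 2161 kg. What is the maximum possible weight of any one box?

To make one box as large as possible, make the other 15 as small as possible.
The other 15 contribute at least 15 × 58 = 870, leaving at most 2161 − 870 = 1291.
But each box is capped at 220, so the maximum is 220.
Achievable: one at 220 and the other 15 totalling 1941, which fits since 15 × 58 ≤ 1941 ≤ 15 × 220.

220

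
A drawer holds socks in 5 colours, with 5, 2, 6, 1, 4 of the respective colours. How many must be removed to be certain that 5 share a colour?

In the worst case you take as many as possible of each colour without reaching 5: 4 + 2 + 4 + 1 + 4 = 15.
The next one must give 5 of some colour, so 15 + 1 = 16.

16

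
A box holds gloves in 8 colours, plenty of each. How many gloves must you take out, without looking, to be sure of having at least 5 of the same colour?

You could draw 4 of every colour without reaching 5 of any — 32 in all.
One more forces 5 of some colour, so 32 + 1 = 33.

33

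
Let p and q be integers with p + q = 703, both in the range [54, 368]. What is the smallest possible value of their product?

For a fixed sum, pq is smallest when p and q are as far apart as possible.
The extreme feasible split is p = 335, q = 368, giving pq = 123280.

123280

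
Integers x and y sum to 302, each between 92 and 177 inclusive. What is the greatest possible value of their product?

With x + y fixed, xy peaks when the two are closest together.
Taking x = 151 and y = 151 (both in [92, 177]) gives xy = 22801.

22801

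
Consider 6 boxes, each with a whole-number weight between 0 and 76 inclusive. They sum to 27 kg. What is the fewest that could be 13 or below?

Let j be the number exceeding 13. Then the total is ≥ 14·j + 0·(6 − j) = 0 + 14j.
So 14j ≤ 27 and j ≤ 1; hence at least 6 − 1 = 5 are ≤ 13.
Exactly 5 works: 5 values at 0 and 1 at 14 total 14; raise one of the low values by 13 (still ≤ 13) to hit 27.

5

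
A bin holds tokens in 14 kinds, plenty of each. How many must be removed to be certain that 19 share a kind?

253

In the worst case you draw 18 of each of the 14 kinds: 14 × 18 = 252.
One more forces 19 of some kind, so 252 + 1 = 253.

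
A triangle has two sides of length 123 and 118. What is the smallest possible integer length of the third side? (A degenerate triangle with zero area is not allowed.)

6

The third side must exceed |123 − 118| = 5.
The smallest integer above 5 is 6.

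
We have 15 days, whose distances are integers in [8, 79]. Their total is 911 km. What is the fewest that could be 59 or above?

Suppose at most 15 − j of them reach 59; then j values are ≤ 58 and the rest ≤ 79.
The total is then ≤ 58·j + 79·(15 − j) = 1185 − 21j. For this to be ≥ 911 we need j ≤ 13, so at least 15 − 13 = 2 must reach 59.
Exactly 2 works: 2 values at 79 and 13 at 58 total 912; lower one of the high values by 1 (still ≥ 59) to hit 911.

2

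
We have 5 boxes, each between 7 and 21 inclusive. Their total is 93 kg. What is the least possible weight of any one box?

Minimizing one value means maximizing the remaining 4.
The other 4 contribute at most 4 × 21 = 84, leaving at least 93 − 84 = 9.
Since 9 ≥ 7, this is achievable: one at 9 and 4 at 21.

9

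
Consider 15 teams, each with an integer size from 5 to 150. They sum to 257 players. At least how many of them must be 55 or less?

12

If only k of them are at most 55, the other 15 − k are at least 56, so the total is at least (15 − k)·56 + k·5.
This is ≤ 257, so (15 − k)·56 + 5k ≤ 257, which gives k ≥ 12.
Exactly 12 works: 12 values at 5 and 3 at 56 total 228; raise one of the low values by 29 (still ≤ 55) to hit 257.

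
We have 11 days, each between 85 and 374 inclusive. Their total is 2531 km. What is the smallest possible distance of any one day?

To make one day as small as possible, make the other 10 as large as possible.
The other 10 can take up 10 × 374 = 3740 ≥ 2531 − 85, so one day can sit at its floor of 85.
Achievable: one at 85 and the other 10 totalling 2446, which fits since 10 × 85 ≤ 2446 ≤ 10 × 374.

85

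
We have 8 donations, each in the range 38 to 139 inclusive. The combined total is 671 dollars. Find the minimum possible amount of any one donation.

38

Minimizing one value means maximizing the remaining 7.
The other 7 can take up 7 × 139 = 973 ≥ 671 − 38, so one donation can sit at its floor of 38.
Achievable: one at 38 and the other 7 totalling 633, which fits since 7 × 38 ≤ 633 ≤ 7 × 139.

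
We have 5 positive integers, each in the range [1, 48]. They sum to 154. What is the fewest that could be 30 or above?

1

If only k of them are at least 30, the other 5 − k are at most 29, so the total is at most k·48 + (5 − k)·29.
This must reach 154, so k·48 + (5 − k)·29 ≥ 154, giving k ≥ 1.
Exactly 1 works: 1 value at 48 and 4 at 29 total 164; lower one of the high values by 10 (still ≥ 30) to hit 154.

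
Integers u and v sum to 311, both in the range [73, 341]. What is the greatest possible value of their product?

With u + v fixed, uv peaks when the two are closest together.
Taking u = 155 and v = 156 (both in [73, 341]) gives uv = 24180.

24180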